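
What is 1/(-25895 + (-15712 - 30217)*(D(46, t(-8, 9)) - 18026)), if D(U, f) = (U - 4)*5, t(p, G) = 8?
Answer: 1/818245169 ≈ 1.2221e-9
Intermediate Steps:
D(U, f) = -20 + 5*U (D(U, f) = (-4 + U)*5 = -20 + 5*U)
1/(-25895 + (-15712 - 30217)*(D(46, t(-8, 9)) - 18026)) = 1/(-25895 + (-15712 - 30217)*((-20 + 5*46) - 18026)) = 1/(-25895 - 45929*((-20 + 230) - 18026)) = 1/(-25895 - 45929*(210 - 18026)) = 1/(-25895 - 45929*(-17816)) = 1/(-25895 + 818271064) = 1/818245169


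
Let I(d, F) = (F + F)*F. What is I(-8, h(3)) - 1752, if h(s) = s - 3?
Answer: -1752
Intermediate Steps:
h(s) = -3 + s
I(d, F) = 2*F**2 (I(d, F) = (2*F)*F = 2*F**2)
I(-8, h(3)) - 1752 = 2*(-3 + 3)**2 - 1752 = 2*0**2 - 1752 = 2*0 - 1752 = 0 - 1752 = -1752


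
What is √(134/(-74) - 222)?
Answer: 91*I*√37/37 ≈ 14.96*I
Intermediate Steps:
√(134/(-74) - 222) = √(134*(-1/74) - 222) = √(-67/37 - 222) = √(-8281/37) = 91*I*√37/37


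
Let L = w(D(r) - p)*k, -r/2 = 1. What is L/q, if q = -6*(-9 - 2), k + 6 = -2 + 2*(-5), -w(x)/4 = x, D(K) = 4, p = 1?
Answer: 36/11 ≈ 3.2727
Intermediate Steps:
r = -2 (r = -2*1 = -2)
w(x) = -4*x
k = -18 (k = -6 + (-2 + 2*(-5)) = -6 + (-2 - 10) = -6 - 12 = -18)
q = 66 (q = -6*(-11) = 66)
L = 216 (L = -4*(4 - 1*1)*(-18) = -4*(4 - 1)*(-18) = -4*3*(-18) = -12*(-18) = 216)
L/q = 216/66 = 216*(1/66) = 36/11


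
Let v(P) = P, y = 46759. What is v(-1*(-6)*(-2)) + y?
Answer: 46747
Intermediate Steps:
v(-1*(-6)*(-2)) + y = -1*(-6)*(-2) + 46759 = 6*(-2) + 46759 = -12 + 46759 = 46747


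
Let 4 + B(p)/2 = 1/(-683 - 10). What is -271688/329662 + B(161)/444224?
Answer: -20910056768267/25371383548896 ≈ -0.82416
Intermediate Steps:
B(p) = -5546/693 (B(p) = -8 + 2/(-683 - 10) = -8 + 2/(-693) = -8 + 2*(-1/693) = -8 - 2/693 = -5546/693)
-271688/329662 + B(161)/444224 = -271688/329662 - 5546/693/444224 = -271688*1/329662 - 5546/693*1/444224 = -135844/164831 - 2773/153923616 = -20910056768267/25371383548896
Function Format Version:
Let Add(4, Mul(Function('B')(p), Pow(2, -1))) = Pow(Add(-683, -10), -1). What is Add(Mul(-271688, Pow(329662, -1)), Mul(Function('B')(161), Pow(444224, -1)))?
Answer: Rational(-20910056768267, 25371383548896) ≈ -0.82416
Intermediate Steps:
Function('B')(p) = Rational(-5546, 693) (Function('B')(p) = Add(-8, Mul(2, Pow(Add(-683, -10), -1))) = Add(-8, Mul(2, Pow(-693, -1))) = Add(-8, Mul(2, Rational(-1, 693))) = Add(-8, Rational(-2, 693)) = Rational(-5546, 693))
Add(Mul(-271688, Pow(329662, -1)), Mul(Function('B')(161), Pow(444224, -1))) = Add(Mul(-271688, Pow(329662, -1)), Mul(Rational(-5546, 693), Pow(444224, -1))) = Add(Mul(-271688, Rational(1, 329662)), Mul(Rational(-5546, 693), Rational(1, 444224))) = Add(Rational(-135844, 164831), Rational(-2773, 153923616)) = Rational(-20910056768267, 25371383548896)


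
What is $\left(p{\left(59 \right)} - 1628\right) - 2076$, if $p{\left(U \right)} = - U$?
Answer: $-3763$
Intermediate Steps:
$\left(p{\left(59 \right)} - 1628\right) - 2076 = \left(\left(-1\right) 59 - 1628\right) - 2076 = \left(-59 - 1628\right) - 2076 = -1687 - 2076 = -3763$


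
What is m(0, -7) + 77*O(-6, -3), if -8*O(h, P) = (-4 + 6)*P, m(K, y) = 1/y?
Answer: 1613/28 ≈ 57.607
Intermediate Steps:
O(h, P) = -P/4 (O(h, P) = -(-4 + 6)*P/8 = -P/4)
m(0, -7) + 77*O(-6, -3) = 1/(-7) + 77*(-¼*(-3)) = -⅐ + 77*(¾) = -⅐ + 231/4 = 1613/28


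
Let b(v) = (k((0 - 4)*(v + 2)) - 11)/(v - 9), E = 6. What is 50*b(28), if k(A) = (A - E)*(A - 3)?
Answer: 774350/19 ≈ 40755.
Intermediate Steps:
k(A) = (-6 + A)*(-3 + A) (k(A) = (A - 1*6)*(A - 3) = (A - 6)*(-3 + A) = (-6 + A)*(-3 + A))
b(v) = (79 + (-8 - 4*v)² + 36*v)/(-9 + v) (b(v) = ((18 + ((0 - 4)*(v + 2))² - 9*(0 - 4)*(v + 2)) - 11)/(v - 9) = ((18 + (-4*(2 + v))² - (-36)*(2 + v)) - 11)/(-9 + v) = ((18 + (-8 - 4*v)² - 9*(-8 - 4*v)) - 11)/(-9 + v) = ((18 + (-8 - 4*v)² + (72 + 36*v)) - 11)/(-9 + v) = ((90 + (-8 - 4*v)² + 36*v) - 11)/(-9 + v) = (79 + (-8 - 4*v)² + 36*v)/(-9 + v))
50*b(28) = 50*((143 + 16*28² + 100*28)/(-9 + 28)) = 50*((143 + 16*784 + 2800)/19) = 50*((143 + 12544 + 2800)/19) = 50*((1/19)*15487) = 50*(15487/19) = 774350/19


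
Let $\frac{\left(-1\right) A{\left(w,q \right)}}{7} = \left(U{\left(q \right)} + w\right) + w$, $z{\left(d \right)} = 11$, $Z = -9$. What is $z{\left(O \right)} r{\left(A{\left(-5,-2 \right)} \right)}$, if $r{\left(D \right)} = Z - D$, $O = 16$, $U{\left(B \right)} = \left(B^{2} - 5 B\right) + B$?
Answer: $55$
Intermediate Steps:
$U{\left(B \right)} = B^{2} - 4 B$
$A{\left(w,q \right)} = - 14 w - 7 q \left(-4 + q\right)$ ($A{\left(w,q \right)} = - 7 \left(\left(q \left(-4 + q\right) + w\right) + w\right) = - 7 \left(\left(w + q \left(-4 + q\right)\right) + w\right) = - 7 \left(2 w + q \left(-4 + q\right)\right) = - 14 w - 7 q \left(-4 + q\right)$)
$r{\left(D \right)} = -9 - D$
$z{\left(O \right)} r{\left(A{\left(-5,-2 \right)} \right)} = 11 \left(-9 - \left(\left(-14\right) \left(-5\right) - - 14 \left(-4 - 2\right)\right)\right) = 11 \left(-9 - \left(70 - \left(-14\right) \left(-6\right)\right)\right) = 11 \left(-9 - \left(70 - 84\right)\right) = 11 \left(-9 - -14\right) = 11 \left(-9 + 14\right) = 11 \cdot 5 = 55$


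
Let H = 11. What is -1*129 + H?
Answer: -118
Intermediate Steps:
-1*129 + H = -1*129 + 11 = -129 + 11 = -118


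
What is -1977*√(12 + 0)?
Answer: -3954*√3 ≈ -6848.5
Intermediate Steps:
-1977*√(12 + 0) = -3954*√3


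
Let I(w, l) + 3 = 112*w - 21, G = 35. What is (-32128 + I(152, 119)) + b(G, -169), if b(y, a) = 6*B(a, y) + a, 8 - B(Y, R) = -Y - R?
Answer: -16053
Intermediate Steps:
B(Y, R) = 8 + R + Y (B(Y, R) = 8 - (-Y - R) = 8 - (-R - Y) = 8 + (R + Y) = 8 + R + Y)
b(y, a) = 48 + 6*y + 7*a (b(y, a) = 6*(8 + y + a) + a = 6*(8 + a + y) + a = (48 + 6*a + 6*y) + a = 48 + 6*y + 7*a)
I(w, l) = -24 + 112*w (I(w, l) = -3 + (112*w - 21) = -3 + (-21 + 112*w) = -24 + 112*w)
(-32128 + I(152, 119)) + b(G, -169) = (-32128 + (-24 + 112*152)) + (48 + 6*35 + 7*(-169)) = (-32128 + (-24 + 17024)) + (48 + 210 - 1183) = (-32128 + 17000) - 925 = -15128 - 925 = -16053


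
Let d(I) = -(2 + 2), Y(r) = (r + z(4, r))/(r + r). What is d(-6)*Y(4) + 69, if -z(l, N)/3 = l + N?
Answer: 79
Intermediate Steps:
z(l, N) = -3*N - 3*l (z(l, N) = -3*(l + N) = -3*(N + l) = -3*N - 3*l)
Y(r) = (-12 - 2*r)/(2*r) (Y(r) = (r + (-3*r - 3*4))/(r + r) = (r + (-3*r - 12))/((2*r)) = (r + (-12 - 3*r))*(1/(2*r)) = (-12 - 2*r)*(1/(2*r)) = (-12 - 2*r)/(2*r))
d(I) = -4 (d(I) = -1*4 = -4)
d(-6)*Y(4) + 69 = -4*(-6 - 1*4)/4 + 69 = -(-6 - 4) + 69 = -(-10) + 69 = -4*(-5/2) + 69 = 10 + 69 = 79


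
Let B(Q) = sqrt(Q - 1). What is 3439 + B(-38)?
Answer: 3439 + I*sqrt(39) ≈ 3439.0 + 6.245*I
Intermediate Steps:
B(Q) = sqrt(-1 + Q)
3439 + B(-38) = 3439 + sqrt(-1 - 38) = 3439 + sqrt(-39) = 3439 + I*sqrt(39)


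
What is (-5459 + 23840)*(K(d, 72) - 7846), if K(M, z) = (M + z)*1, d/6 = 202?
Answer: -120616122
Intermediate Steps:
d = 1212 (d = 6*202 = 1212)
K(M, z) = M + z
(-5459 + 23840)*(K(d, 72) - 7846) = (-5459 + 23840)*((1212 + 72) - 7846) = 18381*(1284 - 7846) = 18381*(-6562) = -120616122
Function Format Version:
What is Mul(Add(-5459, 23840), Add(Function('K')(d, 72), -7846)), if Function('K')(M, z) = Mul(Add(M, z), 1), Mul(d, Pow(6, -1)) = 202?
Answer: -120616122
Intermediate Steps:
d = 1212 (d = Mul(6, 202) = 1212)
Function('K')(M, z) = Add(M, z)
Mul(Add(-5459, 23840), Add(Function('K')(d, 72), -7846)) = Mul(Add(-5459, 23840), Add(Add(1212, 72), -7846)) = Mul(18381, Add(1284, -7846)) = Mul(18381, -6562) = -120616122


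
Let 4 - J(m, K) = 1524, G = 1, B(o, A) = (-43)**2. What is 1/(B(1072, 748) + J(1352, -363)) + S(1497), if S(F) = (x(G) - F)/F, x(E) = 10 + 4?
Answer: -486410/492513 ≈ -0.98761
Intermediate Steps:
B(o, A) = 1849
x(E) = 14
J(m, K) = -1520 (J(m, K) = 4 - 1*1524 = 4 - 1524 = -1520)
S(F) = (14 - F)/F
1/(B(1072, 748) + J(1352, -363)) + S(1497) = 1/(1849 - 1520) + (14 - 1*1497)/1497 = 1/329 + (14 - 1497)/1497 = 1/329 + (1/1497)*(-1483) = 1/329 - 1483/1497 = -486410/492513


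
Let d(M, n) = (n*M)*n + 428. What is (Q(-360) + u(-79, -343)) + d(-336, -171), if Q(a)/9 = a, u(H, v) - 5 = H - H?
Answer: -9827783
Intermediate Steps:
u(H, v) = 5 (u(H, v) = 5 + (H - H) = 5 + 0 = 5)
d(M, n) = 428 + M*n**2 (d(M, n) = (M*n)*n + 428 = M*n**2 + 428 = 428 + M*n**2)
Q(a) = 9*a
(Q(-360) + u(-79, -343)) + d(-336, -171) = (9*(-360) + 5) + (428 - 336*(-171)**2) = (-3240 + 5) + (428 - 336*29241) = -3235 + (428 - 9824976) = -3235 - 9824548 = -9827783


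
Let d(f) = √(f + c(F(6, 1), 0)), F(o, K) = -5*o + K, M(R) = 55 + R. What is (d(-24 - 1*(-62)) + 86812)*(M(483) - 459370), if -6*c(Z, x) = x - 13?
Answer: -39832123584 - 76472*√1446 ≈ -3.9835e+10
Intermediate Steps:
F(o, K) = K - 5*o
c(Z, x) = 13/6 - x/6 (c(Z, x) = -(x - 13)/6 = -(-13 + x)/6 = 13/6 - x/6)
d(f) = √(13/6 + f) (d(f) = √(f + (13/6 - ⅙*0)) = √(f + (13/6 + 0)) = √(f + 13/6) = √(13/6 + f))
(d(-24 - 1*(-62)) + 86812)*(M(483) - 459370) = (√(78 + 36*(-24 - 1*(-62)))/6 + 86812)*((55 + 483) - 459370) = (√(78 + 36*(-24 + 62))/6 + 86812)*(538 - 459370) = (√(78 + 36*38)/6 + 86812)*(-458832) = (√(78 + 1368)/6 + 86812)*(-458832) = (√1446/6 + 86812)*(-458832) = (86812 + √1446/6)*(-458832) = -39832123584 - 76472*√1446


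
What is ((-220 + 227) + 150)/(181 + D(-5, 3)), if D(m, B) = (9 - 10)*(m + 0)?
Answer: 157/186 ≈ 0.84409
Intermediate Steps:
D(m, B) = -m
((-220 + 227) + 150)/(181 + D(-5, 3)) = ((-220 + 227) + 150)/(181 - 1*(-5)) = (7 + 150)/(181 + 5) = 157/186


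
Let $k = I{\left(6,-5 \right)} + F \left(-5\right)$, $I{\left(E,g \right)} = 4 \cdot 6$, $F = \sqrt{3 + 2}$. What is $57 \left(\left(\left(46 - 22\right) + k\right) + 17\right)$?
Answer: $3705 - 285 \sqrt{5} \approx 3067.7$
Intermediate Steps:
$F = \sqrt{5} \approx 2.2361$
$I{\left(E,g \right)} = 24$
$k = 24 - 5 \sqrt{5}$ ($k = 24 + \sqrt{5} \left(-5\right) = 24 - 5 \sqrt{5} \approx 12.82$)
$57 \left(\left(\left(46 - 22\right) + k\right) + 17\right) = 57 \left(\left(\left(46 - 22\right) + \left(24 - 5 \sqrt{5}\right)\right) + 17\right) = 57 \left(\left(24 + \left(24 - 5 \sqrt{5}\right)\right) + 17\right) = 57 \left(\left(48 - 5 \sqrt{5}\right) + 17\right) = 57 \left(65 - 5 \sqrt{5}\right) = 3705 - 285 \sqrt{5}$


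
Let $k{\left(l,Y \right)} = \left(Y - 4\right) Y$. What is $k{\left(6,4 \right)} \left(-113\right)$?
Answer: $0$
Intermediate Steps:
$k{\left(l,Y \right)} = Y \left(-4 + Y\right)$ ($k{\left(l,Y \right)} = \left(-4 + Y\right) Y = Y \left(-4 + Y\right)$)
$k{\left(6,4 \right)} \left(-113\right) = 4 \left(-4 + 4\right) \left(-113\right) = 4 \cdot 0 \left(-113\right) = 0 \left(-113\right) = 0$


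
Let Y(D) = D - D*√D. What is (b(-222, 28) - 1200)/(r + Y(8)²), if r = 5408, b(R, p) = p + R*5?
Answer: -213367/557456 - 1141*√2/69682 ≈ -0.40591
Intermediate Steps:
b(R, p) = p + 5*R
Y(D) = D - D^(3/2)
(b(-222, 28) - 1200)/(r + Y(8)²) = ((28 + 5*(-222)) - 1200)/(5408 + (8 - 8^(3/2))²) = ((28 - 1110) - 1200)/(5408 + (8 - 16*√2)²) = (-1082 - 1200)/(5408 + (8 - 16*√2)²) = -2282/(5408 + (8 - 16*√2)²)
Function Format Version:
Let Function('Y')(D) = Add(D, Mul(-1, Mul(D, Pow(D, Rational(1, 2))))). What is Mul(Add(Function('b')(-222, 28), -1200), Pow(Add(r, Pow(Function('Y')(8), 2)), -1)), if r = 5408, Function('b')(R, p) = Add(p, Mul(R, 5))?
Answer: Add(Rational(-213367, 557456), Mul(Rational(-1141, 69682), Pow(2, Rational(1, 2)))) ≈ -0.40591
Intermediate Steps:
Function('b')(R, p) = Add(p, Mul(5, R))
Function('Y')(D) = Add(D, Mul(-1, Pow(D, Rational(3, 2))))
Mul(Add(Function('b')(-222, 28), -1200), Pow(Add(r, Pow(Function('Y')(8), 2)), -1)) = Mul(Add(Add(28, Mul(5, -222)), -1200), Pow(Add(5408, Pow(Add(8, Mul(-1, Pow(8, Rational(3, 2)))), 2)), -1)) = Mul(Add(Add(28, -1110), -1200), Pow(Add(5408, Pow(Add(8, Mul(-1, Mul(16, Pow(2, Rational(1, 2))))), 2)), -1)) = Mul(Add(-1082, -1200), Pow(Add(5408, Pow(Add(8, Mul(-16, Pow(2, Rational(1, 2)))), 2)), -1)) = Mul(-2282, Pow(Add(5408, Pow(Add(8, Mul(-16, Pow(2, Rational(1, 2)))), 2)), -1))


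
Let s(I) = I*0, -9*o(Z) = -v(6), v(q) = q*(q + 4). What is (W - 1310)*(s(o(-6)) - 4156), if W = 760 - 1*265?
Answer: 3387140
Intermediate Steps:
v(q) = q*(4 + q)
W = 495 (W = 760 - 265 = 495)
o(Z) = 20/3 (o(Z) = -(-1)*6*(4 + 6)/9 = -(-1)*6*10/9 = -(-1)*60/9 = -1/9*(-60) = 20/3)
s(I) = 0
(W - 1310)*(s(o(-6)) - 4156) = (495 - 1310)*(0 - 4156) = -815*(-4156) = 3387140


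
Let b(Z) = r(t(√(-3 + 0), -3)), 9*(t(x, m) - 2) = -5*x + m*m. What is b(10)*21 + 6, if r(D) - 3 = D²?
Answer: 2147/9 - 70*I*√3 ≈ 238.56 - 121.24*I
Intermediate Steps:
t(x, m) = 2 - 5*x/9 + m²/9 (t(x, m) = 2 + (-5*x + m*m)/9 = 2 + (-5*x + m²)/9 = 2 + (m² - 5*x)/9 = 2 + (-5*x/9 + m²/9) = 2 - 5*x/9 + m²/9)
r(D) = 3 + D²
b(Z) = 3 + (3 - 5*I*√3/9)² (b(Z) = 3 + (2 - 5*√(-3 + 0)/9 + (⅑)*(-3)²)² = 3 + (2 - 5*I*√3/9 + (⅑)*9)² = 3 + (2 - 5*I*√3/9 + 1)² = 3 + (3 - 5*I*√3/9)²)
b(10)*21 + 6 = (299/27 - 10*I*√3/3)*21 + 6 = (2093/9 - 70*I*√3) + 6 = 2147/9 - 70*I*√3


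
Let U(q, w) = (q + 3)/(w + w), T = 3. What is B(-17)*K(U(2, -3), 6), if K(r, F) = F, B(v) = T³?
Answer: 162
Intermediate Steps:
U(q, w) = (3 + q)/(2*w) (U(q, w) = (3 + q)/((2*w)) = (3 + q)*(1/(2*w)) = (3 + q)/(2*w))
B(v) = 27 (B(v) = 3³ = 27)
B(-17)*K(U(2, -3), 6) = 27*6 = 162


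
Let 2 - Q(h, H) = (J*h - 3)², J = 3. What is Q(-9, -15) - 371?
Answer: -1269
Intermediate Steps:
Q(h, H) = 2 - (-3 + 3*h)² (Q(h, H) = 2 - (3*h - 3)² = 2 - (-3 + 3*h)²)
Q(-9, -15) - 371 = (2 - 9*(-1 - 9)²) - 371 = (2 - 9*(-10)²) - 371 = (2 - 9*100) - 371 = (2 - 900) - 371 = -898 - 371 = -1269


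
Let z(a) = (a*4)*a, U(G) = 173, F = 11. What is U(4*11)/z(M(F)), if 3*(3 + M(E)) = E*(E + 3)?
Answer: 1557/84100 ≈ 0.018514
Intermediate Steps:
M(E) = -3 + E*(3 + E)/3 (M(E) = -3 + (E*(E + 3))/3 = -3 + (E*(3 + E))/3 = -3 + E*(3 + E)/3)
z(a) = 4*a² (z(a) = (4*a)*a = 4*a²)
U(4*11)/z(M(F)) = 173/((4*(-3 + 11 + (⅓)*11²)²)) = 173/((4*(-3 + 11 + (⅓)*121)²)) = 173/((4*(-3 + 11 + 121/3)²)) = 173/((4*(145/3)²)) = 173/((4*(21025/9))) = 173/(84100/9) = 173*(9/84100) = 1557/84100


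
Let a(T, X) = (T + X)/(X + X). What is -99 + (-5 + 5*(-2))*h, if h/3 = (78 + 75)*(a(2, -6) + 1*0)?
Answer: -2394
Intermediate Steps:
a(T, X) = (T + X)/(2*X) (a(T, X) = (T + X)/((2*X)) = (T + X)*(1/(2*X)) = (T + X)/(2*X))
h = 153 (h = 3*((78 + 75)*((1/2)*(2 - 6)/(-6) + 1*0)) = 3*(153*((1/2)*(-1/6)*(-4) + 0)) = 3*(153*(1/3 + 0)) = 3*(153*(1/3)) = 3*51 = 153)
-99 + (-5 + 5*(-2))*h = -99 + (-5 + 5*(-2))*153 = -99 + (-5 - 10)*153 = -99 - 15*153 = -99 - 2295 = -2394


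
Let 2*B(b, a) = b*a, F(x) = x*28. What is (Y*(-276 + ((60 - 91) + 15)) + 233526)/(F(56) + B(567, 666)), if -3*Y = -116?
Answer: 666706/571137 ≈ 1.1673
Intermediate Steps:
Y = 116/3 (Y = -⅓*(-116) = 116/3 ≈ 38.667)
F(x) = 28*x
B(b, a) = a*b/2 (B(b, a) = (b*a)/2 = (a*b)/2 = a*b/2)
(Y*(-276 + ((60 - 91) + 15)) + 233526)/(F(56) + B(567, 666)) = (116*(-276 + ((60 - 91) + 15))/3 + 233526)/(28*56 + (½)*666*567) = (116*(-276 + (-31 + 15))/3 + 233526)/(1568 + 188811) = (116*(-276 - 16)/3 + 233526)/190379 = ((116/3)*(-292) + 233526)*(1/190379) = (-33872/3 + 233526)*(1/190379) = (666706/3)*(1/190379) = 666706/571137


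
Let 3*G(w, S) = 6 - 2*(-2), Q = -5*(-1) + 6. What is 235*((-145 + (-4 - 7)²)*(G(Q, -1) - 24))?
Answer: 116560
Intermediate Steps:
Q = 11 (Q = 5 + 6 = 11)
G(w, S) = 10/3 (G(w, S) = (6 - 2*(-2))/3 = (6 + 4)/3 = (⅓)*10 = 10/3)
235*((-145 + (-4 - 7)²)*(G(Q, -1) - 24)) = 235*((-145 + (-4 - 7)²)*(10/3 - 24)) = 235*((-145 + (-11)²)*(-62/3)) = 235*((-145 + 121)*(-62/3)) = 235*(-24*(-62/3)) = 235*496 = 116560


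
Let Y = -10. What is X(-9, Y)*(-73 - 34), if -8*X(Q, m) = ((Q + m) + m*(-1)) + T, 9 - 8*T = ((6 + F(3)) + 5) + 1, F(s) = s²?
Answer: -2247/16 ≈ -140.44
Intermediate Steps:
T = -3/2 (T = 9/8 - (((6 + 3²) + 5) + 1)/8 = 9/8 - (((6 + 9) + 5) + 1)/8 = 9/8 - ((15 + 5) + 1)/8 = 9/8 - (20 + 1)/8 = 9/8 - ⅛*21 = 9/8 - 21/8 = -3/2 ≈ -1.5000)
X(Q, m) = 3/16 - Q/8 (X(Q, m) = -(((Q + m) + m*(-1)) - 3/2)/8 = -(((Q + m) - m) - 3/2)/8 = -(Q - 3/2)/8 = -(-3/2 + Q)/8 = 3/16 - Q/8)
X(-9, Y)*(-73 - 34) = (3/16 - ⅛*(-9))*(-73 - 34) = (3/16 + 9/8)*(-107) = (21/16)*(-107) = -2247/16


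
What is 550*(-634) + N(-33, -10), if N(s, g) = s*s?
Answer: -347611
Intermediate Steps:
N(s, g) = s**2
550*(-634) + N(-33, -10) = 550*(-634) + (-33)**2 = -348700 + 1089 = -347611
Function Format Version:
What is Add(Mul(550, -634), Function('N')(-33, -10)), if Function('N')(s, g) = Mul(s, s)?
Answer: -347611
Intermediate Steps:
Function('N')(s, g) = Pow(s, 2)
Add(Mul(550, -634), Function('N')(-33, -10)) = Add(Mul(550, -634), Pow(-33, 2)) = Add(-348700, 1089) = -347611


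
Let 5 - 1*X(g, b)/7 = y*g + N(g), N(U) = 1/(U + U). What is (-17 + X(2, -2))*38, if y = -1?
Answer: 2299/2 ≈ 1149.5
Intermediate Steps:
N(U) = 1/(2*U)
X(g, b) = 35 + 7*g - 7/(2*g) (X(g, b) = 35 - 7*(-g + 1/(2*g)) = 35 - 7*(1/(2*g) - g) = 35 + (7*g - 7/(2*g)) = 35 + 7*g - 7/(2*g))
(-17 + X(2, -2))*38 = (-17 + (35 + 7*2 - 7/2/2))*38 = (-17 + (35 + 14 - 7/2*½))*38 = (-17 + (35 + 14 - 7/4))*38 = (-17 + 189/4)*38 = (121/4)*38 = 2299/2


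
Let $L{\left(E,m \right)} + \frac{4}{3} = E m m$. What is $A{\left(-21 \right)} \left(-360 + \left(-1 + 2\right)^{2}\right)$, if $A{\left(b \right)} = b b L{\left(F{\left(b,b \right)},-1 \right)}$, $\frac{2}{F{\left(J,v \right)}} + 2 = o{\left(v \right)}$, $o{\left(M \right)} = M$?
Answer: $\frac{5171754}{23} \approx 2.2486 \cdot 10^{5}$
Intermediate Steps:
$F{\left(J,v \right)} = \frac{2}{-2 + v}$
$L{\left(E,m \right)} = - \frac{4}{3} + E m^{2}$ ($L{\left(E,m \right)} = - \frac{4}{3} + E m m = - \frac{4}{3} + E m^{2}$)
$A{\left(b \right)} = b^{2} \left(- \frac{4}{3} + \frac{2}{-2 + b}\right)$ ($A{\left(b \right)} = b b \left(- \frac{4}{3} + \frac{2}{-2 + b} \left(-1\right)^{2}\right) = b^{2} \left(- \frac{4}{3} + \frac{2}{-2 + b} 1\right) = b^{2} \left(- \frac{4}{3} + \frac{2}{-2 + b}\right)$)
$A{\left(-21 \right)} \left(-360 + \left(-1 + 2\right)^{2}\right) = \frac{2 \left(-21\right)^{2} \left(7 - -42\right)}{3 \left(-2 - 21\right)} \left(-360 + \left(-1 + 2\right)^{2}\right) = \frac{2}{3} \cdot 441 \frac{1}{-23} \left(7 + 42\right) \left(-360 + 1^{2}\right) = \frac{2}{3} \cdot 441 \left(- \frac{1}{23}\right) 49 \left(-360 + 1\right) = \left(- \frac{14406}{23}\right) \left(-359\right) = \frac{5171754}{23}$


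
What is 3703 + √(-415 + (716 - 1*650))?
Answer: 3703 + I*√349 ≈ 3703.0 + 18.682*I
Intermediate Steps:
3703 + √(-415 + (716 - 1*650)) = 3703 + √(-415 + (716 - 650)) = 3703 + √(-415 + 66) = 3703 + √(-349) = 3703 + I*√349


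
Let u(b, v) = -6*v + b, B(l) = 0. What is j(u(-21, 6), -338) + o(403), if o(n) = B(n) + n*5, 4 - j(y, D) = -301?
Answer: 2320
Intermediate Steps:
u(b, v) = b - 6*v
j(y, D) = 305 (j(y, D) = 4 - 1*(-301) = 4 + 301 = 305)
o(n) = 5*n (o(n) = 0 + n*5 = 0 + 5*n = 5*n)
j(u(-21, 6), -338) + o(403) = 305 + 5*403 = 305 + 2015 = 2320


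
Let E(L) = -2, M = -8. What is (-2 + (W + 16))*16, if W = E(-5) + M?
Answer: 64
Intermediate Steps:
W = -10 (W = -2 - 8 = -10)
(-2 + (W + 16))*16 = (-2 + (-10 + 16))*16 = (-2 + 6)*16 = 4*16 = 64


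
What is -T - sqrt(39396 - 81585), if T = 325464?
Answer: -325464 - 7*I*sqrt(861) ≈ -3.2546e+5 - 205.4*I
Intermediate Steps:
-T - sqrt(39396 - 81585) = -1*325464 - sqrt(39396 - 81585) = -325464 - sqrt(-42189) = -325464 - 7*I*sqrt(861)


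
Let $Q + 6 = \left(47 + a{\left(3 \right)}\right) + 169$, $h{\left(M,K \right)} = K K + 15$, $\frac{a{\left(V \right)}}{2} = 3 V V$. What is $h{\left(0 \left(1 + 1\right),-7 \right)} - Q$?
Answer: $-200$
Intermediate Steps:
$a{\left(V \right)} = 6 V^{2}$ ($a{\left(V \right)} = 2 \cdot 3 V V = 2 \cdot 3 V^{2} = 6 V^{2}$)
$h{\left(M,K \right)} = 15 + K^{2}$ ($h{\left(M,K \right)} = K^{2} + 15 = 15 + K^{2}$)
$Q = 264$ ($Q = -6 + \left(\left(47 + 6 \cdot 3^{2}\right) + 169\right) = -6 + \left(\left(47 + 6 \cdot 9\right) + 169\right) = -6 + \left(\left(47 + 54\right) + 169\right) = -6 + \left(101 + 169\right) = -6 + 270 = 264$)
$h{\left(0 \left(1 + 1\right),-7 \right)} - Q = \left(15 + \left(-7\right)^{2}\right) - 264 = \left(15 + 49\right) - 264 = 64 - 264 = -200$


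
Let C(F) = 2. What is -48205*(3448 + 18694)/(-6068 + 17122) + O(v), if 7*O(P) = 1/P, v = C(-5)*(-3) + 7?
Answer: -3735737358/38689 ≈ -96558.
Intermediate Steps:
v = 1 (v = 2*(-3) + 7 = -6 + 7 = 1)
O(P) = 1/(7*P)
-48205*(3448 + 18694)/(-6068 + 17122) + O(v) = -48205*(3448 + 18694)/(-6068 + 17122) + (⅐)/1 = -48205/(11054/22142) + (⅐)*1 = -48205/(11054*(1/22142)) + ⅐ = -48205/5527/11071 + ⅐ = -48205*11071/5527 + ⅐ = -533677555/5527 + ⅐ = -3735737358/38689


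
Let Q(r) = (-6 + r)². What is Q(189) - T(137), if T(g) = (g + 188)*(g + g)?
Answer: -55561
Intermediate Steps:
T(g) = 2*g*(188 + g) (T(g) = (188 + g)*(2*g) = 2*g*(188 + g))
Q(189) - T(137) = (-6 + 189)² - 2*137*(188 + 137) = 183² - 2*137*325 = 33489 - 1*89050 = 33489 - 89050 = -55561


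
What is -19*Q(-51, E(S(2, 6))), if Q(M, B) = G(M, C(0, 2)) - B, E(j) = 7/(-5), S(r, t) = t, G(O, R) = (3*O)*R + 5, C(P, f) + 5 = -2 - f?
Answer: -131423/5 ≈ -26285.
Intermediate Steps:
C(P, f) = -7 - f (C(P, f) = -5 + (-2 - f) = -7 - f)
G(O, R) = 5 + 3*O*R (G(O, R) = 3*O*R + 5 = 5 + 3*O*R)
E(j) = -7/5 (E(j) = 7*(-1/5) = -7/5)
Q(M, B) = 5 - B - 27*M (Q(M, B) = (5 + 3*M*(-7 - 1*2)) - B = (5 + 3*M*(-7 - 2)) - B = (5 + 3*M*(-9)) - B = (5 - 27*M) - B = 5 - B - 27*M)
-19*Q(-51, E(S(2, 6))) = -19*(5 - 1*(-7/5) - 27*(-51)) = -19*(5 + 7/5 + 1377) = -19*6917/5 = -131423/5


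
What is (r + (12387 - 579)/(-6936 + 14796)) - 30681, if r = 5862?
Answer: -16255461/655 ≈ -24818.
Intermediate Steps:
(r + (12387 - 579)/(-6936 + 14796)) - 30681 = (5862 + (12387 - 579)/(-6936 + 14796)) - 30681 = (5862 + 11808/7860) - 30681 = (5862 + 11808*(1/7860)) - 30681 = (5862 + 984/655) - 30681 = 3840594/655 - 30681 = -16255461/655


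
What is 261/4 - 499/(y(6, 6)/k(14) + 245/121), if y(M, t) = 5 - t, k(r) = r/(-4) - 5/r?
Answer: -2286675/14924 ≈ -153.22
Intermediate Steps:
k(r) = -5/r - r/4 (k(r) = r*(-¼) - 5/r = -r/4 - 5/r = -5/r - r/4)
261/4 - 499/(y(6, 6)/k(14) + 245/121) = 261/4 - 499/((5 - 1*6)/(-5/14 - ¼*14) + 245/121) = 261*(¼) - 499/((5 - 6)/(-5*1/14 - 7/2) + 245*(1/121)) = 261/4 - 499/(-1/(-5/14 - 7/2) + 245/121) = 261/4 - 499/(-1/(-27/7) + 245/121) = 261/4 - 499/(-1*(-7/27) + 245/121) = 261/4 - 499/(7/27 + 245/121) = 261/4 - 499/7462/3267 = 261/4 - 499*3267/7462 = 261/4 - 1630233/7462 = -2286675/14924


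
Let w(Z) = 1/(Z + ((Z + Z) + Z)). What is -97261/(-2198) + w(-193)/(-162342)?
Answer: 6094764472231/137735498376 ≈ 44.250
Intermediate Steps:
w(Z) = 1/(4*Z) (w(Z) = 1/(Z + (2*Z + Z)) = 1/(Z + 3*Z) = 1/(4*Z))
-97261/(-2198) + w(-193)/(-162342) = -97261/(-2198) + ((¼)/(-193))/(-162342) = -97261*(-1/2198) + ((¼)*(-1/193))*(-1/162342) = 97261/2198 - 1/772*(-1/162342) = 97261/2198 + 1/125328024 = 6094764472231/137735498376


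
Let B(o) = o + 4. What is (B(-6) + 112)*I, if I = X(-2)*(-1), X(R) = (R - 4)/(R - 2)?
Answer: -165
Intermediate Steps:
X(R) = (-4 + R)/(-2 + R)
B(o) = 4 + o
I = -3/2 (I = ((-4 - 2)/(-2 - 2))*(-1) = (-6/(-4))*(-1) = -¼*(-6)*(-1) = (3/2)*(-1) = -3/2 ≈ -1.5000)
(B(-6) + 112)*I = ((4 - 6) + 112)*(-3/2) = (-2 + 112)*(-3/2) = 110*(-3/2) = -165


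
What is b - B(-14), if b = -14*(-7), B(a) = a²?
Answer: -98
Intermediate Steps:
b = 98
b - B(-14) = 98 - 1*(-14)² = 98 - 1*196 = 98 - 196 = -98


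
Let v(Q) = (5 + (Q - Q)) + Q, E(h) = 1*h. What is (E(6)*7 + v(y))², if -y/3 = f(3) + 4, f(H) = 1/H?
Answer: 1156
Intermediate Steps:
E(h) = h
y = -13 (y = -3*(1/3 + 4) = -3*(⅓ + 4) = -3*13/3 = -13)
v(Q) = 5 + Q (v(Q) = (5 + 0) + Q = 5 + Q)
(E(6)*7 + v(y))² = (6*7 + (5 - 13))² = (42 - 8)² = 34² = 1156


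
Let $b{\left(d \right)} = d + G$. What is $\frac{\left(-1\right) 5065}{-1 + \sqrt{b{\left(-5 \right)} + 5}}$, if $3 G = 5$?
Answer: $- \frac{15195}{2} - \frac{5065 \sqrt{15}}{2} \approx -17406.0$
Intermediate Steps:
$G = \frac{5}{3}$ ($G = \frac{1}{3} \cdot 5 = \frac{5}{3} \approx 1.6667$)
$b{\left(d \right)} = \frac{5}{3} + d$ ($b{\left(d \right)} = d + \frac{5}{3} = \frac{5}{3} + d$)
$\frac{\left(-1\right) 5065}{-1 + \sqrt{b{\left(-5 \right)} + 5}} = \frac{\left(-1\right) 5065}{-1 + \sqrt{\left(\frac{5}{3} - 5\right) + 5}} = - \frac{5065}{-1 + \sqrt{- \frac{10}{3} + 5}} = - \frac{5065}{-1 + \sqrt{\frac{5}{3}}} = - \frac{5065}{-1 + \frac{\sqrt{15}}{3}}$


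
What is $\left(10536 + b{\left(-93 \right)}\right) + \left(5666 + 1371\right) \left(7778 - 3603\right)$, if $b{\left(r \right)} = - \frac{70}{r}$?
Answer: $\frac{2733271093}{93} \approx 2.939 \cdot 10^{7}$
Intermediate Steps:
$\left(10536 + b{\left(-93 \right)}\right) + \left(5666 + 1371\right) \left(7778 - 3603\right) = \left(10536 - \frac{70}{-93}\right) + \left(5666 + 1371\right) \left(7778 - 3603\right) = \left(10536 - - \frac{70}{93}\right) + 7037 \cdot 4175 = \left(10536 + \frac{70}{93}\right) + 29379475 = \frac{979918}{93} + 29379475 = \frac{2733271093}{93}$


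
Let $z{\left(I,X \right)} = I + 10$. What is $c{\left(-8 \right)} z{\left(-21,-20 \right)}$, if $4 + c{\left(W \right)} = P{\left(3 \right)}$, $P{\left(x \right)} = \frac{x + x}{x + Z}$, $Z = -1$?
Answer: $11$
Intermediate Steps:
$P{\left(x \right)} = \frac{2 x}{-1 + x}$ ($P{\left(x \right)} = \frac{x + x}{x - 1} = \frac{2 x}{-1 + x}$)
$z{\left(I,X \right)} = 10 + I$
$c{\left(W \right)} = -1$ ($c{\left(W \right)} = -4 + 2 \cdot 3 \frac{1}{-1 + 3} = -4 + 2 \cdot 3 \cdot \frac{1}{2} = -4 + 3 = -1$)
$c{\left(-8 \right)} z{\left(-21,-20 \right)} = - (10 - 21) = \left(-1\right) \left(-11\right) = 11$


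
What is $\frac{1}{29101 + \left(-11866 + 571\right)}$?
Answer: $\frac{1}{17806} \approx 5.6161 \cdot 10^{-5}$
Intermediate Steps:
$\frac{1}{29101 + \left(-11866 + 571\right)} = \frac{1}{29101 - 11295} = \frac{1}{17806}$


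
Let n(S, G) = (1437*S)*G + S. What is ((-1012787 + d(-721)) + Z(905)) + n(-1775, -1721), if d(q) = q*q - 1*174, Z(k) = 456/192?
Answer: 35113734259/8 ≈ 4.3892e+9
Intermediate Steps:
n(S, G) = S + 1437*G*S (n(S, G) = 1437*G*S + S = S + 1437*G*S)
Z(k) = 19/8 (Z(k) = 456*(1/192) = 19/8)
d(q) = -174 + q² (d(q) = q² - 174 = -174 + q²)
((-1012787 + d(-721)) + Z(905)) + n(-1775, -1721) = ((-1012787 + (-174 + (-721)²)) + 19/8) - 1775*(1 + 1437*(-1721)) = ((-1012787 + (-174 + 519841)) + 19/8) - 1775*(1 - 2473077) = ((-1012787 + 519667) + 19/8) - 1775*(-2473076) = (-493120 + 19/8) + 4389709900 = -3944941/8 + 4389709900 = 35113734259/8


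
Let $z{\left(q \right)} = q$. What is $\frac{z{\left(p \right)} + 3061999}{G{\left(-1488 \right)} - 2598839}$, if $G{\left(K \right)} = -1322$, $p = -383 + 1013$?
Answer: $- \frac{3062629}{2600161} \approx -1.1779$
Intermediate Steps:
$p = 630$
$\frac{z{\left(p \right)} + 3061999}{G{\left(-1488 \right)} - 2598839} = \frac{630 + 3061999}{-1322 - 2598839} = \frac{3062629}{-2600161} = 3062629 \left(- \frac{1}{2600161}\right) = - \frac{3062629}{2600161}$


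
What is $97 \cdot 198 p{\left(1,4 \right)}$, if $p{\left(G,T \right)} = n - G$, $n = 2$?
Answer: $19206$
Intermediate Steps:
$p{\left(G,T \right)} = 2 - G$
$97 \cdot 198 p{\left(1,4 \right)} = 97 \cdot 198 \left(2 - 1\right) = 19206 \left(2 - 1\right) = 19206 \cdot 1 = 19206$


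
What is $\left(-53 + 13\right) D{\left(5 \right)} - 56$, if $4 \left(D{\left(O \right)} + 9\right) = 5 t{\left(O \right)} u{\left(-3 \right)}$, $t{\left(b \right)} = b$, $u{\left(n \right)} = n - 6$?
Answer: $2554$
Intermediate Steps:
$u{\left(n \right)} = -6 + n$ ($u{\left(n \right)} = n - 6 = -6 + n$)
$D{\left(O \right)} = -9 - \frac{45 O}{4}$ ($D{\left(O \right)} = -9 + \frac{5 O \left(-6 - 3\right)}{4} = -9 + \frac{5 O \left(-9\right)}{4} = -9 + \frac{\left(-45\right) O}{4} = -9 - \frac{45 O}{4}$)
$\left(-53 + 13\right) D{\left(5 \right)} - 56 = \left(-53 + 13\right) \left(-9 - \frac{225}{4}\right) - 56 = - 40 \left(-9 - \frac{225}{4}\right) - 56 = \left(-40\right) \left(- \frac{261}{4}\right) - 56 = 2610 - 56 = 2554$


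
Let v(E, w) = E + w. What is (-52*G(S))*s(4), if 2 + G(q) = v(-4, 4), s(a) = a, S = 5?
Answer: 416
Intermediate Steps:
G(q) = -2 (G(q) = -2 + (-4 + 4) = -2 + 0 = -2)
(-52*G(S))*s(4) = -52*(-2)*4 = 104*4 = 416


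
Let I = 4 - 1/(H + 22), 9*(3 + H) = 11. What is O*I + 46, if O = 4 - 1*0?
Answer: 5624/91 ≈ 61.802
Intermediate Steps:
O = 4 (O = 4 + 0 = 4)
H = -16/9 (H = -3 + (⅑)*11 = -3 + 11/9 = -16/9 ≈ -1.7778)
I = 719/182 (I = 4 - 1/(-16/9 + 22) = 4 - 1/182/9 = 4 - 1*9/182 = 4 - 9/182 = 719/182 ≈ 3.9506)
O*I + 46 = 4*(719/182) + 46 = 1438/91 + 46 = 5624/91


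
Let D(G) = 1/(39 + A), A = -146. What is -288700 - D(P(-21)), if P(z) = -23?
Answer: -30890899/107 ≈ -2.8870e+5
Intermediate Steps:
D(G) = -1/107 (D(G) = 1/(39 - 146) = 1/(-107) = -1/107)
-288700 - D(P(-21)) = -288700 - 1*(-1/107) = -288700 + 1/107 = -30890899/107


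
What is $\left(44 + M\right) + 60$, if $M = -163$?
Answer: $-59$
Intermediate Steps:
$\left(44 + M\right) + 60 = \left(44 - 163\right) + 60 = -119 + 60 = -59$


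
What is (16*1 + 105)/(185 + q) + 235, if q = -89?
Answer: 22681/96 ≈ 236.26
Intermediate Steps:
(16*1 + 105)/(185 + q) + 235 = (16*1 + 105)/(185 - 89) + 235 = (16 + 105)/96 + 235 = 121*(1/96) + 235 = 121/96 + 235 = 22681/96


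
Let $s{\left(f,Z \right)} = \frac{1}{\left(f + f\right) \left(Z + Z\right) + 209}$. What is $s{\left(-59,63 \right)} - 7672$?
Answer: $- \frac{112463849}{14659} \approx -7672.0$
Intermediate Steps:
$s{\left(f,Z \right)} = \frac{1}{209 + 4 Z f}$ ($s{\left(f,Z \right)} = \frac{1}{2 f 2 Z + 209} = \frac{1}{4 Z f + 209} = \frac{1}{209 + 4 Z f}$)
$s{\left(-59,63 \right)} - 7672 = \frac{1}{209 + 4 \cdot 63 \left(-59\right)} - 7672 = \frac{1}{209 - 14868} - 7672 = \frac{1}{-14659} - 7672 = - \frac{1}{14659} - 7672 = - \frac{112463849}{14659}$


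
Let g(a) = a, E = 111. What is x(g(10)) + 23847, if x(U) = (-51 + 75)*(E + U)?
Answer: 26751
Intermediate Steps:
x(U) = 2664 + 24*U (x(U) = (-51 + 75)*(111 + U) = 24*(111 + U) = 2664 + 24*U)
x(g(10)) + 23847 = (2664 + 24*10) + 23847 = (2664 + 240) + 23847 = 2904 + 23847 = 26751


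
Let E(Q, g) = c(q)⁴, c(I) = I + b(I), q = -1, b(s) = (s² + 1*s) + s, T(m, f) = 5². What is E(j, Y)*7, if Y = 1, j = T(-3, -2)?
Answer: 112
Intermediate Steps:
T(m, f) = 25
b(s) = s² + 2*s (b(s) = (s² + s) + s = (s + s²) + s = s² + 2*s)
j = 25
c(I) = I + I*(2 + I)
E(Q, g) = 16 (E(Q, g) = (-(3 - 1))⁴ = (-1*2)⁴ = (-2)⁴ = 16)
E(j, Y)*7 = 16*7 = 112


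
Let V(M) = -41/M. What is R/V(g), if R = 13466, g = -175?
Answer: 2356550/41 ≈ 57477.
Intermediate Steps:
R/V(g) = 13466/((-41/(-175))) = 13466/((-41*(-1/175))) = 13466/(41/175) = 13466*(175/41) = 2356550/41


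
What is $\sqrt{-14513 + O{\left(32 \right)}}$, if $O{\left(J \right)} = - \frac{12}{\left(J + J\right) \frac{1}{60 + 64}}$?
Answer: $\frac{i \sqrt{58145}}{2} \approx 120.57 i$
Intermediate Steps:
$O{\left(J \right)} = - \frac{744}{J}$ ($O{\left(J \right)} = - \frac{12}{2 J \frac{1}{124}} = - \frac{12}{\frac{1}{62} J} = - 12 \frac{62}{J} = - \frac{744}{J}$)
$\sqrt{-14513 + O{\left(32 \right)}} = \sqrt{-14513 - \frac{744}{32}} = \sqrt{-14513 - \frac{93}{4}} = \sqrt{- \frac{58145}{4}} = \frac{i \sqrt{58145}}{2}$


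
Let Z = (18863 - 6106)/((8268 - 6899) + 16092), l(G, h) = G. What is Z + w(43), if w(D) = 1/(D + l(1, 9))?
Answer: 578769/768284 ≈ 0.75333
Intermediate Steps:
Z = 12757/17461 (Z = 12757/(1369 + 16092) = 12757/17461 ≈ 0.73060)
w(D) = 1/(1 + D) (w(D) = 1/(D + 1) = 1/(1 + D))
Z + w(43) = 12757/17461 + 1/(1 + 43) = 12757/17461 + 1/44 = 578769/768284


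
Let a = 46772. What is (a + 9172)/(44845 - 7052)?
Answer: 7992/5399 ≈ 1.4803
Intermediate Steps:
(a + 9172)/(44845 - 7052) = (46772 + 9172)/(44845 - 7052) = 55944/37793 = 55944*(1/37793) = 7992/5399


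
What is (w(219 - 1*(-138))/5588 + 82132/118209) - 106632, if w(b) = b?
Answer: -70435468193515/660551892 ≈ -1.0663e+5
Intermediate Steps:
(w(219 - 1*(-138))/5588 + 82132/118209) - 106632 = ((219 - 1*(-138))/5588 + 82132/118209) - 106632 = ((219 + 138)*(1/5588) + 82132*(1/118209)) - 106632 = (357*(1/5588) + 82132/118209) - 106632 = (357/5588 + 82132/118209) - 106632 = 501154229/660551892 - 106632 = -70435468193515/660551892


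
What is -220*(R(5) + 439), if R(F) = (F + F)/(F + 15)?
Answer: -96690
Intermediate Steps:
R(F) = 2*F/(15 + F) (R(F) = (2*F)/(15 + F) = 2*F/(15 + F))
-220*(R(5) + 439) = -220*(2*5/(15 + 5) + 439) = -220*(2*5/20 + 439) = -220*(2*5*(1/20) + 439) = -220*(½ + 439) = -220*879/2 = -96690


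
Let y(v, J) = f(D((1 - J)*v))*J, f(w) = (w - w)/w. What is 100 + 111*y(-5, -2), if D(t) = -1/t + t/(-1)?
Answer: 100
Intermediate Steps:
D(t) = -t - 1/t (D(t) = -1/t + t*(-1) = -1/t - t = -t - 1/t)
f(w) = 0 (f(w) = 0/w = 0)
y(v, J) = 0 (y(v, J) = 0*J = 0)
100 + 111*y(-5, -2) = 100 + 111*0 = 100 + 0 = 100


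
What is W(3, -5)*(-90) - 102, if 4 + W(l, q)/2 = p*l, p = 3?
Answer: -1002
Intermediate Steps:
W(l, q) = -8 + 6*l (W(l, q) = -8 + 2*(3*l) = -8 + 6*l)
W(3, -5)*(-90) - 102 = (-8 + 6*3)*(-90) - 102 = (-8 + 18)*(-90) - 102 = 10*(-90) - 102 = -900 - 102 = -1002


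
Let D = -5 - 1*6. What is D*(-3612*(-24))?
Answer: -953568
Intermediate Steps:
D = -11 (D = -5 - 6 = -11)
D*(-3612*(-24)) = -(-39732)*(-24) = -11*86688 = -953568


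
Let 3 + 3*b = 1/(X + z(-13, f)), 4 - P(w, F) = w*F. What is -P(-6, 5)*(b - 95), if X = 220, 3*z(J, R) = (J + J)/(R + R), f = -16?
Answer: 34509728/10573 ≈ 3263.9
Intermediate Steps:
z(J, R) = J/(3*R) (z(J, R) = ((J + J)/(R + R))/3 = ((2*J)/((2*R)))/3 = ((2*J)*(1/(2*R)))/3 = (J/R)/3 = J/(3*R))
P(w, F) = 4 - F*w (P(w, F) = 4 - w*F = 4 - F*w)
b = -10557/10573 (b = -1 + 1/(3*(220 + (1/3)*(-13)/(-16))) = -1 + 1/(3*(220 + (1/3)*(-13)*(-1/16))) = -1 + 1/(3*(220 + 13/48)) = -1 + 1/(3*(10573/48)) = -1 + (1/3)*(48/10573) = -1 + 16/10573 = -10557/10573 ≈ -0.99849)
-P(-6, 5)*(b - 95) = -(4 - 1*5*(-6))*(-10557/10573 - 95) = -(4 + 30)*(-1014992)/10573 = -34*(-1014992)/10573 = -1*(-34509728/10573) = 34509728/10573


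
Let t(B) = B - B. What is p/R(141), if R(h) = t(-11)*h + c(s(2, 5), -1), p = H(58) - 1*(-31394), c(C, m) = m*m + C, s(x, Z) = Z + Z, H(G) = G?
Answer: 31452/11 ≈ 2859.3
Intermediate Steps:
s(x, Z) = 2*Z
t(B) = 0
c(C, m) = C + m² (c(C, m) = m² + C = C + m²)
p = 31452 (p = 58 - 1*(-31394) = 58 + 31394 = 31452)
R(h) = 11 (R(h) = 0*h + (2*5 + (-1)²) = 0 + (10 + 1) = 0 + 11 = 11)
p/R(141) = 31452/11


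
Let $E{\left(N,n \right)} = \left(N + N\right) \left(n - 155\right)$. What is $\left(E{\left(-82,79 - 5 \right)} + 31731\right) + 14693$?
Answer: $59708$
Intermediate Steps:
$E{\left(N,n \right)} = 2 N \left(-155 + n\right)$
$\left(E{\left(-82,79 - 5 \right)} + 31731\right) + 14693 = \left(2 \left(-82\right) \left(-155 + \left(79 - 5\right)\right) + 31731\right) + 14693 = \left(2 \left(-82\right) \left(-155 + 74\right) + 31731\right) + 14693 = \left(2 \left(-82\right) \left(-81\right) + 31731\right) + 14693 = \left(13284 + 31731\right) + 14693 = 45015 + 14693 = 59708$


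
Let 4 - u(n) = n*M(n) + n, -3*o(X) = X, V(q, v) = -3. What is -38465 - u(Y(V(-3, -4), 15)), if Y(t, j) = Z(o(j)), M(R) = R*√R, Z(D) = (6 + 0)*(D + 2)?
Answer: -38487 + 972*I*√2 ≈ -38487.0 + 1374.6*I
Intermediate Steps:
o(X) = -X/3
Z(D) = 12 + 6*D (Z(D) = 6*(2 + D) = 12 + 6*D)
M(R) = R^(3/2)
Y(t, j) = 12 - 2*j (Y(t, j) = 12 + 6*(-j/3) = 12 - 2*j)
u(n) = 4 - n - n^(5/2) (u(n) = 4 - (n*n^(3/2) + n) = 4 - (n^(5/2) + n) = 4 - (n + n^(5/2)) = 4 + (-n - n^(5/2)) = 4 - n - n^(5/2))
-38465 - u(Y(V(-3, -4), 15)) = -38465 - (4 - (12 - 2*15) - (12 - 2*15)^(5/2)) = -38465 - (4 - (12 - 30) - (12 - 30)^(5/2)) = -38465 - (4 - 1*(-18) - (-18)^(5/2)) = -38465 - (4 + 18 - 972*I*√2) = -38465 - (22 - 972*I*√2) = -38465 + (-22 + 972*I*√2) = -38487 + 972*I*√2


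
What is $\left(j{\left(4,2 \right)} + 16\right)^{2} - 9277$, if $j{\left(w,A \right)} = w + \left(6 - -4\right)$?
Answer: $-8377$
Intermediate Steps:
$j{\left(w,A \right)} = 10 + w$ ($j{\left(w,A \right)} = w + \left(6 + 4\right) = w + 10 = 10 + w$)
$\left(j{\left(4,2 \right)} + 16\right)^{2} - 9277 = \left(\left(10 + 4\right) + 16\right)^{2} - 9277 = \left(14 + 16\right)^{2} - 9277 = 30^{2} - 9277 = 900 - 9277 = -8377$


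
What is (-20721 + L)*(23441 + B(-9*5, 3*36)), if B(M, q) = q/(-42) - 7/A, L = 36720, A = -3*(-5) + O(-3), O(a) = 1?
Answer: 41998254945/112 ≈ 3.7498e+8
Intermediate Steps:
A = 16 (A = -3*(-5) + 1 = 15 + 1 = 16)
B(M, q) = -7/16 - q/42 (B(M, q) = q/(-42) - 7/16 = q*(-1/42) - 7*1/16 = -q/42 - 7/16 = -7/16 - q/42)
(-20721 + L)*(23441 + B(-9*5, 3*36)) = (-20721 + 36720)*(23441 + (-7/16 - 36/14)) = 15999*(23441 + (-7/16 - 1/42*108)) = 15999*(23441 + (-7/16 - 18/7)) = 15999*(23441 - 337/112) = 15999*(2625055/112) = 41998254945/112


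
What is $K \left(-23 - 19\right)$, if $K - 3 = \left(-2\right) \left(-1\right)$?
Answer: $-210$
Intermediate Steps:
$K = 5$ ($K = 3 - -2 = 3 + 2 = 5$)
$K \left(-23 - 19\right) = 5 \left(-23 - 19\right) = 5 \left(-42\right) = -210$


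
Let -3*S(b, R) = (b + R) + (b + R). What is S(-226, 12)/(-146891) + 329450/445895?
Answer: 28997775358/39298777467 ≈ 0.73788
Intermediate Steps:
S(b, R) = -2*R/3 - 2*b/3 (S(b, R) = -((b + R) + (b + R))/3 = -((R + b) + (R + b))/3 = -(2*R + 2*b)/3 = -2*R/3 - 2*b/3)
S(-226, 12)/(-146891) + 329450/445895 = (-2/3*12 - 2/3*(-226))/(-146891) + 329450/445895 = (-8 + 452/3)*(-1/146891) + 329450*(1/445895) = (428/3)*(-1/146891) + 65890/89179 = -428/440673 + 65890/89179 = 28997775358/39298777467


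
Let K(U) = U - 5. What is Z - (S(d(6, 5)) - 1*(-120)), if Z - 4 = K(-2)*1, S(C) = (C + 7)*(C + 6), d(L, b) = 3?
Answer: -213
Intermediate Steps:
K(U) = -5 + U
S(C) = (6 + C)*(7 + C) (S(C) = (7 + C)*(6 + C) = (6 + C)*(7 + C))
Z = -3 (Z = 4 + (-5 - 2)*1 = 4 - 7*1 = 4 - 7 = -3)
Z - (S(d(6, 5)) - 1*(-120)) = -3 - ((42 + 3**2 + 13*3) - 1*(-120)) = -3 - ((42 + 9 + 39) + 120) = -3 - (90 + 120) = -3 - 1*210 = -3 - 210 = -213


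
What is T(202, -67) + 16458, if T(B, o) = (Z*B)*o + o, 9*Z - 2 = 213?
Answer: -2762291/9 ≈ -3.0692e+5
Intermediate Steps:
Z = 215/9 (Z = 2/9 + (⅑)*213 = 2/9 + 71/3 = 215/9 ≈ 23.889)
T(B, o) = o + 215*B*o/9 (T(B, o) = (215*B/9)*o + o = 215*B*o/9 + o = o + 215*B*o/9)
T(202, -67) + 16458 = (⅑)*(-67)*(9 + 215*202) + 16458 = (⅑)*(-67)*(9 + 43430) + 16458 = (⅑)*(-67)*43439 + 16458 = -2910413/9 + 16458 = -2762291/9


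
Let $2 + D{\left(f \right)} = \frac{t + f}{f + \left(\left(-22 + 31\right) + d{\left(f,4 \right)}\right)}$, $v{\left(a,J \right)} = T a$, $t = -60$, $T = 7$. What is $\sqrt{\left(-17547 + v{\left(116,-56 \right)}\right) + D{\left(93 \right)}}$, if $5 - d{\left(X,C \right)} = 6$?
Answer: $\frac{2 i \sqrt{42682701}}{101} \approx 129.37 i$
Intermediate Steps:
$d{\left(X,C \right)} = -1$ ($d{\left(X,C \right)} = 5 - 6 = -1$)
$v{\left(a,J \right)} = 7 a$
$D{\left(f \right)} = -2 + \frac{-60 + f}{8 + f}$ ($D{\left(f \right)} = -2 + \frac{-60 + f}{f + \left(\left(-22 + 31\right) - 1\right)} = -2 + \frac{-60 + f}{f + \left(9 - 1\right)} = -2 + \frac{-60 + f}{f + 8} = -2 + \frac{-60 + f}{8 + f}$)
$\sqrt{\left(-17547 + v{\left(116,-56 \right)}\right) + D{\left(93 \right)}} = \sqrt{\left(-17547 + 7 \cdot 116\right) + \frac{-76 - 93}{8 + 93}} = \sqrt{\left(-17547 + 812\right) + \frac{-76 - 93}{101}} = \sqrt{-16735 + \frac{1}{101} \left(-169\right)} = \sqrt{-16735 - \frac{169}{101}} = \sqrt{- \frac{1690404}{101}} = \frac{2 i \sqrt{42682701}}{101}$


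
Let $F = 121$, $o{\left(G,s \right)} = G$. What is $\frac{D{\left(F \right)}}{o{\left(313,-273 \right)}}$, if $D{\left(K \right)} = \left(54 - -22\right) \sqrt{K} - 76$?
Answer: $\frac{760}{313} \approx 2.4281$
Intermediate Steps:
$D{\left(K \right)} = -76 + 76 \sqrt{K}$ ($D{\left(K \right)} = \left(54 + 22\right) \sqrt{K} - 76 = 76 \sqrt{K} - 76 = -76 + 76 \sqrt{K}$)
$\frac{D{\left(F \right)}}{o{\left(313,-273 \right)}} = \frac{-76 + 76 \sqrt{121}}{313} = \left(-76 + 76 \cdot 11\right) \frac{1}{313} = \left(-76 + 836\right) \frac{1}{313} = 760 \cdot \frac{1}{313} = \frac{760}{313}$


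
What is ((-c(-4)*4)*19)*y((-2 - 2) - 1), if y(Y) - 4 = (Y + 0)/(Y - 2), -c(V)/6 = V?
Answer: -60192/7 ≈ -8598.9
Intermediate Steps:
c(V) = -6*V
y(Y) = 4 + Y/(-2 + Y) (y(Y) = 4 + (Y + 0)/(Y - 2) = 4 + Y/(-2 + Y))
((-c(-4)*4)*19)*y((-2 - 2) - 1) = ((-(-6)*(-4)*4)*19)*((-8 + 5*((-2 - 2) - 1))/(-2 + ((-2 - 2) - 1))) = ((-1*24*4)*19)*((-8 + 5*(-4 - 1))/(-2 + (-4 - 1))) = (-24*4*19)*((-8 + 5*(-5))/(-2 - 5)) = (-96*19)*((-8 - 25)/(-7)) = -(-1824)*(-33)/7 = -1824*33/7 = -60192/7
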